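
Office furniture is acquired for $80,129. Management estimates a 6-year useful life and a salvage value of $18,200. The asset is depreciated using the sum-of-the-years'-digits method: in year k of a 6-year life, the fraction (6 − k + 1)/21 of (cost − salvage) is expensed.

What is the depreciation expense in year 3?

$11,796

Depreciable base = $80,129 − $18,200 = $61,929.
Sum of the years' digits = 6+5+4+3+2+1 = 21.
Year 1: $61,929 × 6/21 = $17,694. Book value $62,435.
Year 2: $61,929 × 5/21 = $14,745. Book value $47,690.
Year 3: $61,929 × 4/21 = $11,796. Book value $35,894.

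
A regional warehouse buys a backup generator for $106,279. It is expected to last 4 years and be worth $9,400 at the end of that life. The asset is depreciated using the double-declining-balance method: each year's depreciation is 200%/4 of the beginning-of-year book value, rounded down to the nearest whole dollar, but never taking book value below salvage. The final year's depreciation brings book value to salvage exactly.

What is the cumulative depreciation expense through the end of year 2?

Depreciable base = $106,279 − $9,400 = $96,879.
Year 1: ⌊$106,279 × 200%/4⌋ = $53,139. Book value $53,140.
Year 2: ⌊$53,140 × 200%/4⌋ = $26,570. Book value $26,570.
Accumulated through year 2 = $106,279 − $26,570 = $79,709.

$79,709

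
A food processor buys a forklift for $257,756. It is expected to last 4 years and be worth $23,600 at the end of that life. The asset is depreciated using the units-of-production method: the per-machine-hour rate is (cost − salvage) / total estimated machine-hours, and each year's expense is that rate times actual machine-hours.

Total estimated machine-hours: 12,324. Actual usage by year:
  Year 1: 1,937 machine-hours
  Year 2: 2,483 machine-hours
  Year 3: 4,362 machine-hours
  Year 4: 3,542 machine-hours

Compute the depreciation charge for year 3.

Depreciable base = $257,756 − $23,600 = $234,156.
Rate = $234,156 / 12,324 machine-hours = $19 per machine-hour.
Year 1: 1,937 × $19 = $36,803. Book value $220,953.
Year 2: 2,483 × $19 = $47,177. Book value $173,776.
Year 3: 4,362 × $19 = $82,878. Book value $90,898.

$82,878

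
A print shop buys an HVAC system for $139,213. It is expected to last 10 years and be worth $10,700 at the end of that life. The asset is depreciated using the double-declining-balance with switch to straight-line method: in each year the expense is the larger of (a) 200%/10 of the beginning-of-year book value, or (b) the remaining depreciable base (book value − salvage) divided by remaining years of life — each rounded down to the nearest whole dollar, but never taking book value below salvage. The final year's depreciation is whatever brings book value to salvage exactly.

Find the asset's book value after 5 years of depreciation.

Depreciable base = $139,213 − $10,700 = $128,513.
Year 1: DB = ⌊$139,213 × 200%/10⌋ = $27,842; SL = ⌊$128,513/10⌋ = $12,851 → take DB $27,842. Book value $111,371.
Year 2: DB = ⌊$111,371 × 200%/10⌋ = $22,274; SL = ⌊$100,671/9⌋ = $11,185 → take DB $22,274. Book value $89,097.
Year 3: DB = ⌊$89,097 × 200%/10⌋ = $17,819; SL = ⌊$78,397/8⌋ = $9,799 → take DB $17,819. Book value $71,278.
Year 4: DB = ⌊$71,278 × 200%/10⌋ = $14,255; SL = ⌊$60,578/7⌋ = $8,654 → take DB $14,255. Book value $57,023.
Year 5: DB = ⌊$57,023 × 200%/10⌋ = $11,404; SL = ⌊$46,323/6⌋ = $7,720 → take DB $11,404. Book value $45,619.

$45,619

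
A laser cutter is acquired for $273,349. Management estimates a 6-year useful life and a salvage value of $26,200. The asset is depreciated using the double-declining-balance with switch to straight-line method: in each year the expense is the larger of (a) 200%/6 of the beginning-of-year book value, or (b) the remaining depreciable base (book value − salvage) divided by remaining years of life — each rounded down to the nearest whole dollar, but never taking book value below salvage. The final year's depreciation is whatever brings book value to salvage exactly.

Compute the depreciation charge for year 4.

Depreciable base = $273,349 − $26,200 = $247,149.
Year 1: DB = ⌊$273,349 × 200%/6⌋ = $91,116; SL = ⌊$247,149/6⌋ = $41,191 → take DB $91,116. Book value $182,233.
Year 2: DB = ⌊$182,233 × 200%/6⌋ = $60,744; SL = ⌊$156,033/5⌋ = $31,206 → take DB $60,744. Book value $121,489.
Year 3: DB = ⌊$121,489 × 200%/6⌋ = $40,496; SL = ⌊$95,289/4⌋ = $23,822 → take DB $40,496. Book value $80,993.
Year 4: DB = ⌊$80,993 × 200%/6⌋ = $26,997; SL = ⌊$54,793/3⌋ = $18,264 → take DB $26,997. Book value $53,996.

$26,997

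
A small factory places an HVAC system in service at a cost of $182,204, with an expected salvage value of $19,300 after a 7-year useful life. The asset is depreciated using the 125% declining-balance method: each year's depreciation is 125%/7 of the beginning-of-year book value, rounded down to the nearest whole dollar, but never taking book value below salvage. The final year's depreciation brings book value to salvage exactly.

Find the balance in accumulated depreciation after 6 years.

Depreciable base = $182,204 − $19,300 = $162,904.
Year 1: ⌊$182,204 × 125%/7⌋ = $32,536. Book value $149,668.
Year 2: ⌊$149,668 × 125%/7⌋ = $26,726. Book value $122,942.
Year 3: ⌊$122,942 × 125%/7⌋ = $21,953. Book value $100,989.
Year 4: ⌊$100,989 × 125%/7⌋ = $18,033. Book value $82,956.
Year 5: ⌊$82,956 × 125%/7⌋ = $14,813. Book value $68,143.
Year 6: ⌊$68,143 × 125%/7⌋ = $12,168. Book value $55,975.
Accumulated through year 6 = $182,204 − $55,975 = $126,229.

$126,229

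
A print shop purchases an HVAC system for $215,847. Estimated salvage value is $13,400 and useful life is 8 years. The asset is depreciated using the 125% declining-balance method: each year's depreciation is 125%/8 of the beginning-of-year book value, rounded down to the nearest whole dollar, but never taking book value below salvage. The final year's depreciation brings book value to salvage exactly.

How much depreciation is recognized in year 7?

Depreciable base = $215,847 − $13,400 = $202,447.
Year 1: ⌊$215,847 × 125%/8⌋ = $33,726. Book value $182,121.
Year 2: ⌊$182,121 × 125%/8⌋ = $28,456. Book value $153,665.
Year 3: ⌊$153,665 × 125%/8⌋ = $24,010. Book value $129,655.
Year 4: ⌊$129,655 × 125%/8⌋ = $20,258. Book value $109,397.
Year 5: ⌊$109,397 × 125%/8⌋ = $17,093. Book value $92,304.
Year 6: ⌊$92,304 × 125%/8⌋ = $14,422. Book value $77,882.
Year 7: ⌊$77,882 × 125%/8⌋ = $12,169. Book value $65,713.

$12,169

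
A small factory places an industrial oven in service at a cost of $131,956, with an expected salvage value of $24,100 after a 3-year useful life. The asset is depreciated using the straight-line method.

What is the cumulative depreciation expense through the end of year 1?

Depreciable base = $131,956 − $24,100 = $107,856.
Annual expense = $107,856 / 3 = $35,952.
End of year 1: book value $96,004.
Accumulated through year 1 = $131,956 − $96,004 = $35,952.

$35,952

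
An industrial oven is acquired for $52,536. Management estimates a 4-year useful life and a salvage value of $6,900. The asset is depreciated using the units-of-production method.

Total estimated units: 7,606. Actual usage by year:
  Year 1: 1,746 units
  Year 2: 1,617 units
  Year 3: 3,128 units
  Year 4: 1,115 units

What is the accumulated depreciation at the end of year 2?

Depreciable base = $52,536 − $6,900 = $45,636.
Rate = $45,636 / 7,606 units = $6 per unit.
Year 1: 1,746 × $6 = $10,476. Book value $42,060.
Year 2: 1,617 × $6 = $9,702. Book value $32,358.
Accumulated through year 2 = $52,536 − $32,358 = $20,178.

$20,178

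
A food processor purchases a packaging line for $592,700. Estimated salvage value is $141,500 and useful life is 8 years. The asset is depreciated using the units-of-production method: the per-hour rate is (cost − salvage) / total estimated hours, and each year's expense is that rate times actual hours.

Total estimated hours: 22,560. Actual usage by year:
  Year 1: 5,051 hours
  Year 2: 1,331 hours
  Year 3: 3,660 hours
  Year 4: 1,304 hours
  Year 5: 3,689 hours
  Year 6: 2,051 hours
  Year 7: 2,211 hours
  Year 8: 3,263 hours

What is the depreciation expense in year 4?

$26,080

Depreciable base = $592,700 − $141,500 = $451,200.
Rate = $451,200 / 22,560 hours = $20 per hour.
Year 1: 5,051 × $20 = $101,020. Book value $491,680.
Year 2: 1,331 × $20 = $26,620. Book value $465,060.
Year 3: 3,660 × $20 = $73,200. Book value $391,860.
Year 4: 1,304 × $20 = $26,080. Book value $365,780.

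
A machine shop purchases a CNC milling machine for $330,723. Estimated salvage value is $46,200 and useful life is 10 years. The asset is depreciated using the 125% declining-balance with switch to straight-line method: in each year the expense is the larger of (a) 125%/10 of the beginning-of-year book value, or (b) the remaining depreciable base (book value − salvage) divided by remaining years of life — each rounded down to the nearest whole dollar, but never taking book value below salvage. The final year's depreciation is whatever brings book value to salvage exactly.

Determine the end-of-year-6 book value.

$144,644

Depreciable base = $330,723 − $46,200 = $284,523.
Year 1: DB = ⌊$330,723 × 125%/10⌋ = $41,340; SL = ⌊$284,523/10⌋ = $28,452 → take DB $41,340. Book value $289,383.
Year 2: DB = ⌊$289,383 × 125%/10⌋ = $36,172; SL = ⌊$243,183/9⌋ = $27,020 → take DB $36,172. Book value $253,211.
Year 3: DB = ⌊$253,211 × 125%/10⌋ = $31,651; SL = ⌊$207,011/8⌋ = $25,876 → take DB $31,651. Book value $221,560.
Year 4: DB = ⌊$221,560 × 125%/10⌋ = $27,695; SL = ⌊$175,360/7⌋ = $25,051 → take DB $27,695. Book value $193,865.
Year 5: DB = ⌊$193,865 × 125%/10⌋ = $24,233; SL = ⌊$147,665/6⌋ = $24,610 → take SL $24,610. Book value $169,255.
Year 6: DB = ⌊$169,255 × 125%/10⌋ = $21,156; SL = ⌊$123,055/5⌋ = $24,611 → take SL $24,611. Book value $144,644.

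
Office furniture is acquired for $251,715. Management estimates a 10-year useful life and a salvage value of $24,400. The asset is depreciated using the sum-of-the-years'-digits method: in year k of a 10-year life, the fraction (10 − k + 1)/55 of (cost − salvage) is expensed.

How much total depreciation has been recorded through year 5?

Depreciable base = $251,715 − $24,400 = $227,315.
Sum of the years' digits = 10+9+8+7+6+5+4+3+2+1 = 55.
Year 1: $227,315 × 10/55 = $41,330. Book value $210,385.
Year 2: $227,315 × 9/55 = $37,197. Book value $173,188.
Year 3: $227,315 × 8/55 = $33,064. Book value $140,124.
Year 4: $227,315 × 7/55 = $28,931. Book value $111,193.
Year 5: $227,315 × 6/55 = $24,798. Book value $86,395.
Accumulated through year 5 = $251,715 − $86,395 = $165,320.

$165,320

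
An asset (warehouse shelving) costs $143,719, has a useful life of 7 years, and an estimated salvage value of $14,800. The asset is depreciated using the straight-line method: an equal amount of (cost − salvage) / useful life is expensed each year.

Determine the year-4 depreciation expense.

$18,417

Depreciable base = $143,719 − $14,800 = $128,919.
Annual expense = $128,919 / 7 = $18,417.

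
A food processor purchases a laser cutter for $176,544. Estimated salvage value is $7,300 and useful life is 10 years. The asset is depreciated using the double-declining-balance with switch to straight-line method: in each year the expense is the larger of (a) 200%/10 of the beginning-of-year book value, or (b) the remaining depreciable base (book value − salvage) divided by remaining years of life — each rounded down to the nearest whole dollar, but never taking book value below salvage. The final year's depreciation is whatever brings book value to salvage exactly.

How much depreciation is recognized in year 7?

$9,745

Depreciable base = $176,544 − $7,300 = $169,244.
Year 1: DB = ⌊$176,544 × 200%/10⌋ = $35,308; SL = ⌊$169,244/10⌋ = $16,924 → take DB $35,308. Book value $141,236.
Year 2: DB = ⌊$141,236 × 200%/10⌋ = $28,247; SL = ⌊$133,936/9⌋ = $14,881 → take DB $28,247. Book value $112,989.
Year 3: DB = ⌊$112,989 × 200%/10⌋ = $22,597; SL = ⌊$105,689/8⌋ = $13,211 → take DB $22,597. Book value $90,392.
Year 4: DB = ⌊$90,392 × 200%/10⌋ = $18,078; SL = ⌊$83,092/7⌋ = $11,870 → take DB $18,078. Book value $72,314.
Year 5: DB = ⌊$72,314 × 200%/10⌋ = $14,462; SL = ⌊$65,014/6⌋ = $10,835 → take DB $14,462. Book value $57,852.
Year 6: DB = ⌊$57,852 × 200%/10⌋ = $11,570; SL = ⌊$50,552/5⌋ = $10,110 → take DB $11,570. Book value $46,282.
Year 7: DB = ⌊$46,282 × 200%/10⌋ = $9,256; SL = ⌊$38,982/4⌋ = $9,745 → take SL $9,745. Book value $36,537.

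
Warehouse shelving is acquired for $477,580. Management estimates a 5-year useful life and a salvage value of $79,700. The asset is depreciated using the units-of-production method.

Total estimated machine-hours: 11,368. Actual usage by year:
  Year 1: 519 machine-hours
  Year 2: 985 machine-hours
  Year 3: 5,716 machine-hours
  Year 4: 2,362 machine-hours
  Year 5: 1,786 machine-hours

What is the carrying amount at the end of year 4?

$142,210

Depreciable base = $477,580 − $79,700 = $397,880.
Rate = $397,880 / 11,368 machine-hours = $35 per machine-hour.
Year 1: 519 × $35 = $18,165. Book value $459,415.
Year 2: 985 × $35 = $34,475. Book value $424,940.
Year 3: 5,716 × $35 = $200,060. Book value $224,880.
Year 4: 2,362 × $35 = $82,670. Book value $142,210.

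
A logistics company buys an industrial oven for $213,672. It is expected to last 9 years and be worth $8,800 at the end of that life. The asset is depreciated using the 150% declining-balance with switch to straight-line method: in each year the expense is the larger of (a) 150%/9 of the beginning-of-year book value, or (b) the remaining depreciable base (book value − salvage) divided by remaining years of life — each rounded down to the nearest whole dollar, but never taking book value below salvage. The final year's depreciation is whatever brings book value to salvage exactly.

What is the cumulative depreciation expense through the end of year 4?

$110,627

Depreciable base = $213,672 − $8,800 = $204,872.
Year 1: DB = ⌊$213,672 × 150%/9⌋ = $35,612; SL = ⌊$204,872/9⌋ = $22,763 → take DB $35,612. Book value $178,060.
Year 2: DB = ⌊$178,060 × 150%/9⌋ = $29,676; SL = ⌊$169,260/8⌋ = $21,157 → take DB $29,676. Book value $148,384.
Year 3: DB = ⌊$148,384 × 150%/9⌋ = $24,730; SL = ⌊$139,584/7⌋ = $19,940 → take DB $24,730. Book value $123,654.
Year 4: DB = ⌊$123,654 × 150%/9⌋ = $20,609; SL = ⌊$114,854/6⌋ = $19,142 → take DB $20,609. Book value $103,045.
Accumulated through year 4 = $213,672 − $103,045 = $110,627.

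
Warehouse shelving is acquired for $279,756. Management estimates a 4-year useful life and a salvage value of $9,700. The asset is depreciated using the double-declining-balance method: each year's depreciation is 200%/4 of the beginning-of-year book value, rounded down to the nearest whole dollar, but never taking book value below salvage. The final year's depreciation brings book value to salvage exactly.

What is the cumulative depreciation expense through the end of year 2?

Depreciable base = $279,756 − $9,700 = $270,056.
Year 1: ⌊$279,756 × 200%/4⌋ = $139,878. Book value $139,878.
Year 2: ⌊$139,878 × 200%/4⌋ = $69,939. Book value $69,939.
Accumulated through year 2 = $279,756 − $69,939 = $209,817.

$209,817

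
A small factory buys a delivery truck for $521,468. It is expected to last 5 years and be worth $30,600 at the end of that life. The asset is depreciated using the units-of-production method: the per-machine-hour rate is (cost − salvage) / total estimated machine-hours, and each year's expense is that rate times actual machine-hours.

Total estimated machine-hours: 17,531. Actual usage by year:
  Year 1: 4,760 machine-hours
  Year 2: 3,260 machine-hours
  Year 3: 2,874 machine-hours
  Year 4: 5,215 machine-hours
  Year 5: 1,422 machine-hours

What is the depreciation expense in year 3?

Depreciable base = $521,468 − $30,600 = $490,868.
Rate = $490,868 / 17,531 machine-hours = $28 per machine-hour.
Year 1: 4,760 × $28 = $133,280. Book value $388,188.
Year 2: 3,260 × $28 = $91,280. Book value $296,908.
Year 3: 2,874 × $28 = $80,472. Book value $216,436.

$80,472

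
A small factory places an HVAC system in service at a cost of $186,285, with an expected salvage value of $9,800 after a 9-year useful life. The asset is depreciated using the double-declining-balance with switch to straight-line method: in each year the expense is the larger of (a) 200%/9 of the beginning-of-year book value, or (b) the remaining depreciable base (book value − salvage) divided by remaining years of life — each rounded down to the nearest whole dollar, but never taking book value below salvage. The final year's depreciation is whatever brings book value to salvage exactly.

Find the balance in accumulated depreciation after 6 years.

Depreciable base = $186,285 − $9,800 = $176,485.
Year 1: DB = ⌊$186,285 × 200%/9⌋ = $41,396; SL = ⌊$176,485/9⌋ = $19,609 → take DB $41,396. Book value $144,889.
Year 2: DB = ⌊$144,889 × 200%/9⌋ = $32,197; SL = ⌊$135,089/8⌋ = $16,886 → take DB $32,197. Book value $112,692.
Year 3: DB = ⌊$112,692 × 200%/9⌋ = $25,042; SL = ⌊$102,892/7⌋ = $14,698 → take DB $25,042. Book value $87,650.
Year 4: DB = ⌊$87,650 × 200%/9⌋ = $19,477; SL = ⌊$77,850/6⌋ = $12,975 → take DB $19,477. Book value $68,173.
Year 5: DB = ⌊$68,173 × 200%/9⌋ = $15,149; SL = ⌊$58,373/5⌋ = $11,674 → take DB $15,149. Book value $53,024.
Year 6: DB = ⌊$53,024 × 200%/9⌋ = $11,783; SL = ⌊$43,224/4⌋ = $10,806 → take DB $11,783. Book value $41,241.
Accumulated through year 6 = $186,285 − $41,241 = $145,044.

$145,044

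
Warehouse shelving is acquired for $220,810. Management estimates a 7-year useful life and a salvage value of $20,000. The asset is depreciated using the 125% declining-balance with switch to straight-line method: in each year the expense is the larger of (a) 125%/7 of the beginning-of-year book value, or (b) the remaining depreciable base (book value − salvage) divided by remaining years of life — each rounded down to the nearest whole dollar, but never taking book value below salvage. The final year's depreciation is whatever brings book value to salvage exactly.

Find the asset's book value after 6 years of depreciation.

$45,597

Depreciable base = $220,810 − $20,000 = $200,810.
Year 1: DB = ⌊$220,810 × 125%/7⌋ = $39,430; SL = ⌊$200,810/7⌋ = $28,687 → take DB $39,430. Book value $181,380.
Year 2: DB = ⌊$181,380 × 125%/7⌋ = $32,389; SL = ⌊$161,380/6⌋ = $26,896 → take DB $32,389. Book value $148,991.
Year 3: DB = ⌊$148,991 × 125%/7⌋ = $26,605; SL = ⌊$128,991/5⌋ = $25,798 → take DB $26,605. Book value $122,386.
Year 4: DB = ⌊$122,386 × 125%/7⌋ = $21,854; SL = ⌊$102,386/4⌋ = $25,596 → take SL $25,596. Book value $96,790.
Year 5: DB = ⌊$96,790 × 125%/7⌋ = $17,283; SL = ⌊$76,790/3⌋ = $25,596 → take SL $25,596. Book value $71,194.
Year 6: DB = ⌊$71,194 × 125%/7⌋ = $12,713; SL = ⌊$51,194/2⌋ = $25,597 → take SL $25,597. Book value $45,597.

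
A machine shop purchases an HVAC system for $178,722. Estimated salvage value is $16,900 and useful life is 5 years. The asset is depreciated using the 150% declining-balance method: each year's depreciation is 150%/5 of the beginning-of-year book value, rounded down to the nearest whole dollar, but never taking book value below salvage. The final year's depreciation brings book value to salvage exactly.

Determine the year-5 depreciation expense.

Depreciable base = $178,722 − $16,900 = $161,822.
Year 1: ⌊$178,722 × 150%/5⌋ = $53,616. Book value $125,106.
Year 2: ⌊$125,106 × 150%/5⌋ = $37,531. Book value $87,575.
Year 3: ⌊$87,575 × 150%/5⌋ = $26,272. Book value $61,303.
Year 4: ⌊$61,303 × 150%/5⌋ = $18,390. Book value $42,913.
Year 5 (final): $42,913 − $16,900 = $26,013. Book value $16,900.

$26,013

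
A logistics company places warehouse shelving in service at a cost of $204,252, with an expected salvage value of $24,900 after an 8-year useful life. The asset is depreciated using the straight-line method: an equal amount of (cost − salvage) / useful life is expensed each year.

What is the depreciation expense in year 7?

$22,419

Depreciable base = $204,252 − $24,900 = $179,352.
Annual expense = $179,352 / 8 = $22,419.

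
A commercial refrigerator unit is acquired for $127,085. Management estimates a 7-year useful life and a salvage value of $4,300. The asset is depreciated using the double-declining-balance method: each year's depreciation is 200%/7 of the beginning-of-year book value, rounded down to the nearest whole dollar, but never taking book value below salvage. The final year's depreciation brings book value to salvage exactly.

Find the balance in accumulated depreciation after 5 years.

Depreciable base = $127,085 − $4,300 = $122,785.
Year 1: ⌊$127,085 × 200%/7⌋ = $36,310. Book value $90,775.
Year 2: ⌊$90,775 × 200%/7⌋ = $25,935. Book value $64,840.
Year 3: ⌊$64,840 × 200%/7⌋ = $18,525. Book value $46,315.
Year 4: ⌊$46,315 × 200%/7⌋ = $13,232. Book value $33,083.
Year 5: ⌊$33,083 × 200%/7⌋ = $9,452. Book value $23,631.
Accumulated through year 5 = $127,085 − $23,631 = $103,454.

$103,454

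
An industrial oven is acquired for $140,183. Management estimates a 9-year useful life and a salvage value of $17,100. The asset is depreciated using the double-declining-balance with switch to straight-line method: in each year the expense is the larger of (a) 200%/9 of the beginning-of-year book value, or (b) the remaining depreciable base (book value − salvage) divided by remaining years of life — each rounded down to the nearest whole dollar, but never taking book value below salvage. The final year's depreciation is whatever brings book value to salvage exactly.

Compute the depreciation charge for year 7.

$6,896

Depreciable base = $140,183 − $17,100 = $123,083.
Year 1: DB = ⌊$140,183 × 200%/9⌋ = $31,151; SL = ⌊$123,083/9⌋ = $13,675 → take DB $31,151. Book value $109,032.
Year 2: DB = ⌊$109,032 × 200%/9⌋ = $24,229; SL = ⌊$91,932/8⌋ = $11,491 → take DB $24,229. Book value $84,803.
Year 3: DB = ⌊$84,803 × 200%/9⌋ = $18,845; SL = ⌊$67,703/7⌋ = $9,671 → take DB $18,845. Book value $65,958.
Year 4: DB = ⌊$65,958 × 200%/9⌋ = $14,657; SL = ⌊$48,858/6⌋ = $8,143 → take DB $14,657. Book value $51,301.
Year 5: DB = ⌊$51,301 × 200%/9⌋ = $11,400; SL = ⌊$34,201/5⌋ = $6,840 → take DB $11,400. Book value $39,901.
Year 6: DB = ⌊$39,901 × 200%/9⌋ = $8,866; SL = ⌊$22,801/4⌋ = $5,700 → take DB $8,866. Book value $31,035.
Year 7: DB = ⌊$31,035 × 200%/9⌋ = $6,896; SL = ⌊$13,935/3⌋ = $4,645 → take DB $6,896. Book value $24,139.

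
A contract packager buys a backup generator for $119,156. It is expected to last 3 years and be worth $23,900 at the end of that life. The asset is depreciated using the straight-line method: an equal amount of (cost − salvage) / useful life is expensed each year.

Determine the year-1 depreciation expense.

$31,752

Depreciable base = $119,156 − $23,900 = $95,256.
Annual expense = $95,256 / 3 = $31,752.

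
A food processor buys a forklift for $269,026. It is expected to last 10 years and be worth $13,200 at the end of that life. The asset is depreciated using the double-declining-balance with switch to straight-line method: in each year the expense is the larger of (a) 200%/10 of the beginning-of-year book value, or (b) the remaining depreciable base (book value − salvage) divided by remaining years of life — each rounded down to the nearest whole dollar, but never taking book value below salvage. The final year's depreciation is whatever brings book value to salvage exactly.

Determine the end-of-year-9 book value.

$27,532

Depreciable base = $269,026 − $13,200 = $255,826.
Year 1: DB = ⌊$269,026 × 200%/10⌋ = $53,805; SL = ⌊$255,826/10⌋ = $25,582 → take DB $53,805. Book value $215,221.
Year 2: DB = ⌊$215,221 × 200%/10⌋ = $43,044; SL = ⌊$202,021/9⌋ = $22,446 → take DB $43,044. Book value $172,177.
Year 3: DB = ⌊$172,177 × 200%/10⌋ = $34,435; SL = ⌊$158,977/8⌋ = $19,872 → take DB $34,435. Book value $137,742.
Year 4: DB = ⌊$137,742 × 200%/10⌋ = $27,548; SL = ⌊$124,542/7⌋ = $17,791 → take DB $27,548. Book value $110,194.
Year 5: DB = ⌊$110,194 × 200%/10⌋ = $22,038; SL = ⌊$96,994/6⌋ = $16,165 → take DB $22,038. Book value $88,156.
Year 6: DB = ⌊$88,156 × 200%/10⌋ = $17,631; SL = ⌊$74,956/5⌋ = $14,991 → take DB $17,631. Book value $70,525.
Year 7: DB = ⌊$70,525 × 200%/10⌋ = $14,105; SL = ⌊$57,325/4⌋ = $14,331 → take SL $14,331. Book value $56,194.
Year 8: DB = ⌊$56,194 × 200%/10⌋ = $11,238; SL = ⌊$42,994/3⌋ = $14,331 → take SL $14,331. Book value $41,863.
Year 9: DB = ⌊$41,863 × 200%/10⌋ = $8,372; SL = ⌊$28,663/2⌋ = $14,331 → take SL $14,331. Book value $27,532.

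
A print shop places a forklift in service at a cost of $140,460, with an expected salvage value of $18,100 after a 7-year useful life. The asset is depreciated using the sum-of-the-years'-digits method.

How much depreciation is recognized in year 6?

$8,740

Depreciable base = $140,460 − $18,100 = $122,360.
Sum of the years' digits = 7+6+5+4+3+2+1 = 28.
Year 1: $122,360 × 7/28 = $30,590. Book value $109,870.
Year 2: $122,360 × 6/28 = $26,220. Book value $83,650.
Year 3: $122,360 × 5/28 = $21,850. Book value $61,800.
Year 4: $122,360 × 4/28 = $17,480. Book value $44,320.
Year 5: $122,360 × 3/28 = $13,110. Book value $31,210.
Year 6: $122,360 × 2/28 = $8,740. Book value $22,470.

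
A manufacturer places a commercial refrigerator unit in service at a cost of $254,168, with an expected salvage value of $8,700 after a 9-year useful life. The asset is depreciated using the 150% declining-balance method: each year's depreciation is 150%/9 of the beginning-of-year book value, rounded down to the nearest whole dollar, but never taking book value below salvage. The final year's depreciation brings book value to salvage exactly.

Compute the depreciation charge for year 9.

Depreciable base = $254,168 − $8,700 = $245,468.
Year 1: ⌊$254,168 × 150%/9⌋ = $42,361. Book value $211,807.
Year 2: ⌊$211,807 × 150%/9⌋ = $35,301. Book value $176,506.
Year 3: ⌊$176,506 × 150%/9⌋ = $29,417. Book value $147,089.
Year 4: ⌊$147,089 × 150%/9⌋ = $24,514. Book value $122,575.
Year 5: ⌊$122,575 × 150%/9⌋ = $20,429. Book value $102,146.
Year 6: ⌊$102,146 × 150%/9⌋ = $17,024. Book value $85,122.
Year 7: ⌊$85,122 × 150%/9⌋ = $14,187. Book value $70,935.
Year 8: ⌊$70,935 × 150%/9⌋ = $11,822. Book value $59,113.
Year 9 (final): $59,113 − $8,700 = $50,413. Book value $8,700.

$50,413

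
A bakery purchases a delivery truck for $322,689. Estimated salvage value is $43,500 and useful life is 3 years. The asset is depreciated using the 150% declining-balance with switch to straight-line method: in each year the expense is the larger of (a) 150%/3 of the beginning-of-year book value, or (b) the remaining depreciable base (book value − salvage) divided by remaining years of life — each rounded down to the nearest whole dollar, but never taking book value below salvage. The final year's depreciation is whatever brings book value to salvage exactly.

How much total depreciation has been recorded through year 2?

Depreciable base = $322,689 − $43,500 = $279,189.
Year 1: DB = ⌊$322,689 × 150%/3⌋ = $161,344; SL = ⌊$279,189/3⌋ = $93,063 → take DB $161,344. Book value $161,345.
Year 2: DB = ⌊$161,345 × 150%/3⌋ = $80,672; SL = ⌊$117,845/2⌋ = $58,922 → take DB $80,672. Book value $80,673.
Accumulated through year 2 = $322,689 − $80,673 = $242,016.

$242,016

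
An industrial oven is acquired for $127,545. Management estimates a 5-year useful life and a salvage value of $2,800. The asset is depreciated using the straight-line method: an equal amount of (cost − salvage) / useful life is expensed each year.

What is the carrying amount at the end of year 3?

$52,698

Depreciable base = $127,545 − $2,800 = $124,745.
Annual expense = $124,745 / 5 = $24,949.
End of year 1: book value $102,596.
End of year 2: book value $77,647.
End of year 3: book value $52,698.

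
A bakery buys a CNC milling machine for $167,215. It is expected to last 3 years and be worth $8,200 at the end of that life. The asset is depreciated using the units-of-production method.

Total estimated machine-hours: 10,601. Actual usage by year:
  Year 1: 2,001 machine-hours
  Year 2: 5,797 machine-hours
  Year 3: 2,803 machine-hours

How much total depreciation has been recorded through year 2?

Depreciable base = $167,215 − $8,200 = $159,015.
Rate = $159,015 / 10,601 machine-hours = $15 per machine-hour.
Year 1: 2,001 × $15 = $30,015. Book value $137,200.
Year 2: 5,797 × $15 = $86,955. Book value $50,245.
Accumulated through year 2 = $167,215 − $50,245 = $116,970.

$116,970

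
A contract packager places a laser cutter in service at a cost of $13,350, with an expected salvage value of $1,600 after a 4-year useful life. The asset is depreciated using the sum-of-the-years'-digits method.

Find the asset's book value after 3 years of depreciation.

Depreciable base = $13,350 − $1,600 = $11,750.
Sum of the years' digits = 4+3+2+1 = 10.
Year 1: $11,750 × 4/10 = $4,700. Book value $8,650.
Year 2: $11,750 × 3/10 = $3,525. Book value $5,125.
Year 3: $11,750 × 2/10 = $2,350. Book value $2,775.

$2,775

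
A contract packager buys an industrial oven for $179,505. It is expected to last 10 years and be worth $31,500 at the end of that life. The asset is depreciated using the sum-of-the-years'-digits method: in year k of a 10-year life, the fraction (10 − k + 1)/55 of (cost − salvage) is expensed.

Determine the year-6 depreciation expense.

Depreciable base = $179,505 − $31,500 = $148,005.
Sum of the years' digits = 10+9+8+7+6+5+4+3+2+1 = 55.
Year 1: $148,005 × 10/55 = $26,910. Book value $152,595.
Year 2: $148,005 × 9/55 = $24,219. Book value $128,376.
Year 3: $148,005 × 8/55 = $21,528. Book value $106,848.
Year 4: $148,005 × 7/55 = $18,837. Book value $88,011.
Year 5: $148,005 × 6/55 = $16,146. Book value $71,865.
Year 6: $148,005 × 5/55 = $13,455. Book value $58,410.

$13,455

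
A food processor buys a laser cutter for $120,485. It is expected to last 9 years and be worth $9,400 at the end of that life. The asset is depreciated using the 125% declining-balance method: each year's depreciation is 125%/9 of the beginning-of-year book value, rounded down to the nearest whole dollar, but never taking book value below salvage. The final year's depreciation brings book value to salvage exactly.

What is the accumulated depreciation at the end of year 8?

$84,057

Depreciable base = $120,485 − $9,400 = $111,085.
Year 1: ⌊$120,485 × 125%/9⌋ = $16,734. Book value $103,751.
Year 2: ⌊$103,751 × 125%/9⌋ = $14,409. Book value $89,342.
Year 3: ⌊$89,342 × 125%/9⌋ = $12,408. Book value $76,934.
Year 4: ⌊$76,934 × 125%/9⌋ = $10,685. Book value $66,249.
Year 5: ⌊$66,249 × 125%/9⌋ = $9,201. Book value $57,048.
Year 6: ⌊$57,048 × 125%/9⌋ = $7,923. Book value $49,125.
Year 7: ⌊$49,125 × 125%/9⌋ = $6,822. Book value $42,303.
Year 8: ⌊$42,303 × 125%/9⌋ = $5,875. Book value $36,428.
Accumulated through year 8 = $120,485 − $36,428 = $84,057.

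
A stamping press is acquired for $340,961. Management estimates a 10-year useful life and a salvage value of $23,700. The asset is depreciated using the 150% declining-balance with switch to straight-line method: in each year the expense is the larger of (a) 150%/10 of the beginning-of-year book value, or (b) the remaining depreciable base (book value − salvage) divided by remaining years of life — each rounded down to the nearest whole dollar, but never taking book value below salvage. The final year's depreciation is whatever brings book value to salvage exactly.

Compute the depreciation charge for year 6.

Depreciable base = $340,961 − $23,700 = $317,261.
Year 1: DB = ⌊$340,961 × 150%/10⌋ = $51,144; SL = ⌊$317,261/10⌋ = $31,726 → take DB $51,144. Book value $289,817.
Year 2: DB = ⌊$289,817 × 150%/10⌋ = $43,472; SL = ⌊$266,117/9⌋ = $29,568 → take DB $43,472. Book value $246,345.
Year 3: DB = ⌊$246,345 × 150%/10⌋ = $36,951; SL = ⌊$222,645/8⌋ = $27,830 → take DB $36,951. Book value $209,394.
Year 4: DB = ⌊$209,394 × 150%/10⌋ = $31,409; SL = ⌊$185,694/7⌋ = $26,527 → take DB $31,409. Book value $177,985.
Year 5: DB = ⌊$177,985 × 150%/10⌋ = $26,697; SL = ⌊$154,285/6⌋ = $25,714 → take DB $26,697. Book value $151,288.
Year 6: DB = ⌊$151,288 × 150%/10⌋ = $22,693; SL = ⌊$127,588/5⌋ = $25,517 → take SL $25,517. Book value $125,771.

$25,517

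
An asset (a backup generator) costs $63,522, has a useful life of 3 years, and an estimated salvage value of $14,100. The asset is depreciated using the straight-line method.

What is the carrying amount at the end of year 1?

Depreciable base = $63,522 − $14,100 = $49,422.
Annual expense = $49,422 / 3 = $16,474.
End of year 1: book value $47,048.

$47,048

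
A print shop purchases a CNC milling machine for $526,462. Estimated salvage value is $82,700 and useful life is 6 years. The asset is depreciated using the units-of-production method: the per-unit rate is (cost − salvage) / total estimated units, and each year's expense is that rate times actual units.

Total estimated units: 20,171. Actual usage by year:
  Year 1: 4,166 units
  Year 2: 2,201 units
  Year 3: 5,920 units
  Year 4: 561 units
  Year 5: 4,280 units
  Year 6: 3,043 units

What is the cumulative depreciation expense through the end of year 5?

Depreciable base = $526,462 − $82,700 = $443,762.
Rate = $443,762 / 20,171 units = $22 per unit.
Year 1: 4,166 × $22 = $91,652. Book value $434,810.
Year 2: 2,201 × $22 = $48,422. Book value $386,388.
Year 3: 5,920 × $22 = $130,240. Book value $256,148.
Year 4: 561 × $22 = $12,342. Book value $243,806.
Year 5: 4,280 × $22 = $94,160. Book value $149,646.
Accumulated through year 5 = $526,462 − $149,646 = $376,816.

$376,816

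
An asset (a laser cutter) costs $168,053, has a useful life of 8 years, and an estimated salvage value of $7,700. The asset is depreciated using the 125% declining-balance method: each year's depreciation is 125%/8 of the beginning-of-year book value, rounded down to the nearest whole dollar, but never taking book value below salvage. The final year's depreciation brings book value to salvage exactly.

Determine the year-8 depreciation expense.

Depreciable base = $168,053 − $7,700 = $160,353.
Year 1: ⌊$168,053 × 125%/8⌋ = $26,258. Book value $141,795.
Year 2: ⌊$141,795 × 125%/8⌋ = $22,155. Book value $119,640.
Year 3: ⌊$119,640 × 125%/8⌋ = $18,693. Book value $100,947.
Year 4: ⌊$100,947 × 125%/8⌋ = $15,772. Book value $85,175.
Year 5: ⌊$85,175 × 125%/8⌋ = $13,308. Book value $71,867.
Year 6: ⌊$71,867 × 125%/8⌋ = $11,229. Book value $60,638.
Year 7: ⌊$60,638 × 125%/8⌋ = $9,474. Book value $51,164.
Year 8 (final): $51,164 − $7,700 = $43,464. Book value $7,700.

$43,464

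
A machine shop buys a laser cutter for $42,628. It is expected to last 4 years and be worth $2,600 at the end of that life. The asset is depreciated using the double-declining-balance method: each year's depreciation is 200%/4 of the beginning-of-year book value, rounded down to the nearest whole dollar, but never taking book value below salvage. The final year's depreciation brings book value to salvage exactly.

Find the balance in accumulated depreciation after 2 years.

$31,971

Depreciable base = $42,628 − $2,600 = $40,028.
Year 1: ⌊$42,628 × 200%/4⌋ = $21,314. Book value $21,314.
Year 2: ⌊$21,314 × 200%/4⌋ = $10,657. Book value $10,657.
Accumulated through year 2 = $42,628 − $10,657 = $31,971.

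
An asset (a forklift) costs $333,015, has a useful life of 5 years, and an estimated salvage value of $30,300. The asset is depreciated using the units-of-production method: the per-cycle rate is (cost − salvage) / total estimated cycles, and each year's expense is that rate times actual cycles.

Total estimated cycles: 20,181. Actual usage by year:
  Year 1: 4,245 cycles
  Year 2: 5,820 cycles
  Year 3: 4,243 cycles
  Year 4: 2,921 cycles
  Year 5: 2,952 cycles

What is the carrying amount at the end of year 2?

Depreciable base = $333,015 − $30,300 = $302,715.
Rate = $302,715 / 20,181 cycles = $15 per cycle.
Year 1: 4,245 × $15 = $63,675. Book value $269,340.
Year 2: 5,820 × $15 = $87,300. Book value $182,040.

$182,040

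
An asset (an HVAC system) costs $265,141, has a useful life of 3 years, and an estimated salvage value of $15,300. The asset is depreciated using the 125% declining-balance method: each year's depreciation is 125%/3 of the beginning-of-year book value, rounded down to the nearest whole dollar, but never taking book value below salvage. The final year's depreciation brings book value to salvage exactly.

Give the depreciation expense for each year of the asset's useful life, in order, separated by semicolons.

$110,475; $64,444; $74,922

Depreciable base = $265,141 − $15,300 = $249,841.
Year 1: ⌊$265,141 × 125%/3⌋ = $110,475. Book value $154,666.
Year 2: ⌊$154,666 × 125%/3⌋ = $64,444. Book value $90,222.
Year 3 (final): $90,222 − $15,300 = $74,922. Book value $15,300.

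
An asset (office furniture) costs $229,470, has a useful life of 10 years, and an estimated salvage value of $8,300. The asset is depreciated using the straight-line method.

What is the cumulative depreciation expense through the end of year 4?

Depreciable base = $229,470 − $8,300 = $221,170.
Annual expense = $221,170 / 10 = $22,117.
End of year 1: book value $207,353.
End of year 2: book value $185,236.
End of year 3: book value $163,119.
End of year 4: book value $141,002.
Accumulated through year 4 = $229,470 − $141,002 = $88,468.

$88,468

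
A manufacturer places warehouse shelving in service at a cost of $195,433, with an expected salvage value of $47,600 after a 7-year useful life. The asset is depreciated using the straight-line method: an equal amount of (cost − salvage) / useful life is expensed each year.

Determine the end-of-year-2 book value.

Depreciable base = $195,433 − $47,600 = $147,833.
Annual expense = $147,833 / 7 = $21,119.
End of year 1: book value $174,314.
End of year 2: book value $153,195.

$153,195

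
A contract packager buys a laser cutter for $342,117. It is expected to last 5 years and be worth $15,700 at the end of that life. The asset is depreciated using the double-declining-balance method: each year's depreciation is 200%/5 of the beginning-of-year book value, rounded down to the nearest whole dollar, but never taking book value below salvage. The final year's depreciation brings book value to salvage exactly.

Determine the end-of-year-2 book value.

Depreciable base = $342,117 − $15,700 = $326,417.
Year 1: ⌊$342,117 × 200%/5⌋ = $136,846. Book value $205,271.
Year 2: ⌊$205,271 × 200%/5⌋ = $82,108. Book value $123,163.

$123,163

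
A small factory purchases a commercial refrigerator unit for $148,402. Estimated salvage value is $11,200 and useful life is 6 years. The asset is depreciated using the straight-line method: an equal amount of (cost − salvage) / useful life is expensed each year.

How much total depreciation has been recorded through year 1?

Depreciable base = $148,402 − $11,200 = $137,202.
Annual expense = $137,202 / 6 = $22,867.
End of year 1: book value $125,535.
Accumulated through year 1 = $148,402 − $125,535 = $22,867.

$22,867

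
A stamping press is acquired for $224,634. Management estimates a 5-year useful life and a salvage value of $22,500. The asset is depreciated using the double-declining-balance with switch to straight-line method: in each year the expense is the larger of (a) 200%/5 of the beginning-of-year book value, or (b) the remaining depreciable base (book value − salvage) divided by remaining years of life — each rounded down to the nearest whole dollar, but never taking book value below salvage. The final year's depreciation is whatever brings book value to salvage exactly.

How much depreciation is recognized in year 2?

$53,912

Depreciable base = $224,634 − $22,500 = $202,134.
Year 1: DB = ⌊$224,634 × 200%/5⌋ = $89,853; SL = ⌊$202,134/5⌋ = $40,426 → take DB $89,853. Book value $134,781.
Year 2: DB = ⌊$134,781 × 200%/5⌋ = $53,912; SL = ⌊$112,281/4⌋ = $28,070 → take DB $53,912. Book value $80,869.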